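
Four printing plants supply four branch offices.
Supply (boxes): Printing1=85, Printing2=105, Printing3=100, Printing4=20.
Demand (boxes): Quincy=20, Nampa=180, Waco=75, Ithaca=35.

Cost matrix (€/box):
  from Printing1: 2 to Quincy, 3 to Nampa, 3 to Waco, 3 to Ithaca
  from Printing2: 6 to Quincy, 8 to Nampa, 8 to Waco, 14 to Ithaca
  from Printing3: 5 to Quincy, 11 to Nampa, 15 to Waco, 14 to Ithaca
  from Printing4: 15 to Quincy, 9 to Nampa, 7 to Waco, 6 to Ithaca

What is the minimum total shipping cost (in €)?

A cheapest plan:
  Printing1–Nampa: 70 × €3 = €210
  Printing1–Ithaca: 15 × €3 = €45
  Printing2–Nampa: 30 × €8 = €240
  Printing2–Waco: 75 × €8 = €600
  Printing3–Quincy: 20 × €5 = €100
  Printing3–Nampa: 80 × €11 = €880
  Printing4–Ithaca: 20 × €6 = €120
Total = 210 + 45 + 240 + 600 + 100 + 880 + 120 = €2195.

2195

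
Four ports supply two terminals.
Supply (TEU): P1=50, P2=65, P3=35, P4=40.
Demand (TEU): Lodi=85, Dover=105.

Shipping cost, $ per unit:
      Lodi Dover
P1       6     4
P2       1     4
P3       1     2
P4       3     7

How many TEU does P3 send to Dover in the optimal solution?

The minimum-cost plan:
  P1–Dover: 50 × $4 = $200
  P2–Lodi: 45 × $1 = $45
  P2–Dover: 20 × $4 = $80
  P3–Dover: 35 × $2 = $70
  P4–Lodi: 40 × $3 = $120
Total cost = $515.
So P3→Dover carries 35 TEU.

35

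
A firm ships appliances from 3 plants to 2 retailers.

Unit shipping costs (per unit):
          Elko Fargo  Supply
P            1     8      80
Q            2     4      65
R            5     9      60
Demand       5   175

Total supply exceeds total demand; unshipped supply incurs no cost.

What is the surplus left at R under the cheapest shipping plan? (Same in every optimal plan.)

25

An optimal plan:
  P–Elko: 5 units
  P–Fargo: 75 units
  Q–Fargo: 65 units
  R–Fargo: 35 units
Total cost = 1180.
R ships 35 of its 60, leaving 25.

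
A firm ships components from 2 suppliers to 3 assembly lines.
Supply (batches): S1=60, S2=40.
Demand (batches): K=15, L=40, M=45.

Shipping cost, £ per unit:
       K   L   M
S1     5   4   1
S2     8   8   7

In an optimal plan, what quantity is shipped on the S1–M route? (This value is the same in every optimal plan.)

The minimum-cost plan:
  S1→L: 15 × £4 = £60
  S1→M: 45 × £1 = £45
  S2→K: 15 × £8 = £120
  S2→L: 25 × £8 = £200
Total cost = £425.
So S1→M carries 45 batches.

45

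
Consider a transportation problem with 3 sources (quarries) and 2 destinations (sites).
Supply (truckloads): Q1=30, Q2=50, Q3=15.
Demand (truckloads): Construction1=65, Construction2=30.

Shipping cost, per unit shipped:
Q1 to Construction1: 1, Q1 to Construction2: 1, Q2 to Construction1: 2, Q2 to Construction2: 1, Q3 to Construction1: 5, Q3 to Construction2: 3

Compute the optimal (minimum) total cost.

160

One minimum-cost allocation:
  Q1 to Construction1: 30 × 1 = 30
  Q2 to Construction1: 35 × 2 = 70
  Q2 to Construction2: 15 × 1 = 15
  Q3 to Construction2: 15 × 3 = 45
Total = 30 + 70 + 15 + 45 = 160.
(Supply check: Q1 ships 30; Q2 ships 50; Q3 ships 15.)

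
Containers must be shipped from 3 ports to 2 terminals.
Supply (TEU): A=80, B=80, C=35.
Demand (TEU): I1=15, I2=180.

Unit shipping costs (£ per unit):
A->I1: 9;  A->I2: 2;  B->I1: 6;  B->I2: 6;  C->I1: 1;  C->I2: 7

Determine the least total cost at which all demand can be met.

A cheapest plan:
  A–I2: 80 × £2 = £160
  B–I2: 80 × £6 = £480
  C–I1: 15 × £1 = £15
  C–I2: 20 × £7 = £140
Total = 160 + 480 + 15 + 140 = £795.

795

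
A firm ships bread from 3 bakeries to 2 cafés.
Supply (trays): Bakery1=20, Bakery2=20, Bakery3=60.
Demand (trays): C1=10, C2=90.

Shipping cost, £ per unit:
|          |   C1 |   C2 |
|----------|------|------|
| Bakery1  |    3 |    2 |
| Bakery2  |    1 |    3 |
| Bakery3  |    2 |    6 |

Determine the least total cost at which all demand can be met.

420

One minimum-cost allocation:
  Bakery1->C2: 20 × £2 = £40
  Bakery2->C2: 20 × £3 = £60
  Bakery3->C1: 10 × £2 = £20
  Bakery3->C2: 50 × £6 = £300
Total = 40 + 60 + 20 + 300 = £420.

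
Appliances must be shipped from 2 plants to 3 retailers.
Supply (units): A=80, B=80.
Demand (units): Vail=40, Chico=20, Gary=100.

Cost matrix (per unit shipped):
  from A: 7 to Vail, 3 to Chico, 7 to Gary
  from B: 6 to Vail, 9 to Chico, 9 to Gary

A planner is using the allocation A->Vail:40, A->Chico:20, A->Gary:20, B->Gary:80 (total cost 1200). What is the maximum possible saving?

120

Current plan cost = 40·7 + 20·3 + 20·7 + 80·9 = 1200.
Optimal plan:
  A–Chico: 20 × 3 = 60
  A–Gary: 60 × 7 = 420
  B–Vail: 40 × 6 = 240
  B–Gary: 40 × 9 = 360
Optimal cost = 1080.
Saving = 1200 − 1080 = 120.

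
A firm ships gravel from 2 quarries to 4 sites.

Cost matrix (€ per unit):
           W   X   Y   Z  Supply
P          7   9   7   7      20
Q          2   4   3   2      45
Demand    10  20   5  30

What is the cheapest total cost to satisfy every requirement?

270

A cheapest plan:
  P to Y: 5 × €7 = €35
  P to Z: 15 × €7 = €105
  Q to W: 10 × €2 = €20
  Q to X: 20 × €4 = €80
  Q to Z: 15 × €2 = €30
Total = 35 + 105 + 20 + 80 + 30 = €270.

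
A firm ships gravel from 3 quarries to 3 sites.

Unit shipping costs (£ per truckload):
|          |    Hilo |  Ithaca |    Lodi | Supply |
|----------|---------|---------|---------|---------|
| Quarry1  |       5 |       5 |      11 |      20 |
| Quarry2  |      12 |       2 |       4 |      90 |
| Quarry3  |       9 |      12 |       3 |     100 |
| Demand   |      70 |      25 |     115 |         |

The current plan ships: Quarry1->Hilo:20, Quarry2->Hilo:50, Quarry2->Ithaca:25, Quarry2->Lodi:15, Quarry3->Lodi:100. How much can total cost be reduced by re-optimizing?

Current plan cost = 20·5 + 50·12 + 25·2 + 15·4 + 100·3 = £1110.
Optimal plan:
  Quarry1->Hilo: 20 × £5 = £100
  Quarry2->Ithaca: 25 × £2 = £50
  Quarry2->Lodi: 65 × £4 = £260
  Quarry3->Hilo: 50 × £9 = £450
  Quarry3->Lodi: 50 × £3 = £150
Optimal cost = £1010.
Saving = 1110 − 1010 = £100.

100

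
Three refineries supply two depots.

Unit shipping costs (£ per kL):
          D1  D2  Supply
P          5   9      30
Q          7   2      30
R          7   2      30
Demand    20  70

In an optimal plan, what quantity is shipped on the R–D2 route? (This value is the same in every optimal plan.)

30

Optimal shipments:
  P→D1: 20 × £5 = £100
  P→D2: 10 × £9 = £90
  Q→D2: 30 × £2 = £60
  R→D2: 30 × £2 = £60
Total cost = £310.
So R→D2 carries 30 kL.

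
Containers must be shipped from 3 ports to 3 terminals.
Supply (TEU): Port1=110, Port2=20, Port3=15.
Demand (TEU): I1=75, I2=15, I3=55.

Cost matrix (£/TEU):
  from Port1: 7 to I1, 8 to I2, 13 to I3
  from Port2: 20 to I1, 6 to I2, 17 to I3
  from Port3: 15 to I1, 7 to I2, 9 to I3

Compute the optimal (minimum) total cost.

1290

A cheapest plan:
  Port1->I1: 75 TEU
  Port1->I3: 35 TEU
  Port2->I2: 15 TEU
  Port2->I3: 5 TEU
  Port3->I3: 15 TEU
Total cost = £1290.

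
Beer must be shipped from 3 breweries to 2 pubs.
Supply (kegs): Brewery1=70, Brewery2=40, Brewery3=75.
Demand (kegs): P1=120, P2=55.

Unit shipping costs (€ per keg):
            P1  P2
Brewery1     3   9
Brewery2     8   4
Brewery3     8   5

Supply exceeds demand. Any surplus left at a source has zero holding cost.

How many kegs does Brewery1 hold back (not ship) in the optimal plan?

Minimum-cost shipments:
  Brewery1–P1: 70 × €3 = €210
  Brewery2–P2: 40 × €4 = €160
  Brewery3–P1: 50 × €8 = €400
  Brewery3–P2: 15 × €5 = €75
Total cost = €845.
Brewery1 ships 70 of its 70, leaving 0.

0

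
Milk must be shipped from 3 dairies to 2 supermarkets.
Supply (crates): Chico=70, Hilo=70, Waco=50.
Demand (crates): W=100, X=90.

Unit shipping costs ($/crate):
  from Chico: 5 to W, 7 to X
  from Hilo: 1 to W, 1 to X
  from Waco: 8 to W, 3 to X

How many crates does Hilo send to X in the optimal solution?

Optimal shipments:
  Chico to W: 70 crates
  Hilo to W: 30 crates
  Hilo to X: 40 crates
  Waco to X: 50 crates
Total cost = $570.
So Hilo→X carries 40 crates.

40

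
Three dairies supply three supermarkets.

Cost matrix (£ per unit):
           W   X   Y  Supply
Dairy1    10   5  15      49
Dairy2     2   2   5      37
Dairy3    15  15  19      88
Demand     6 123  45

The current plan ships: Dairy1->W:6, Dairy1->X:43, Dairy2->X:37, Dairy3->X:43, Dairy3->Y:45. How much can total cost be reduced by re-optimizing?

67

Current plan cost = 6·10 + 43·5 + 37·2 + 43·15 + 45·19 = £1849.
Optimal plan:
  Dairy1–X: 49 crates
  Dairy2–Y: 37 crates
  Dairy3–W: 6 crates
  Dairy3–X: 74 crates
  Dairy3–Y: 8 crates
Optimal cost = £1782.
Saving = 1849 − 1782 = £67.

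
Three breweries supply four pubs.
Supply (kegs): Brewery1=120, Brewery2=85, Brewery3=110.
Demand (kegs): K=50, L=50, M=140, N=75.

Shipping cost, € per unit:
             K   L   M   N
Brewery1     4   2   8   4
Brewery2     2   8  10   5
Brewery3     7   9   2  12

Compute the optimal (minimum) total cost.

995

Optimal allocation:
  Brewery1→L: 50 × €2 = €100
  Brewery1→M: 30 × €8 = €240
  Brewery1→N: 40 × €4 = €160
  Brewery2→K: 50 × €2 = €100
  Brewery2→N: 35 × €5 = €175
  Brewery3→M: 110 × €2 = €220
Total = 100 + 240 + 160 + 100 + 175 + 220 = €995.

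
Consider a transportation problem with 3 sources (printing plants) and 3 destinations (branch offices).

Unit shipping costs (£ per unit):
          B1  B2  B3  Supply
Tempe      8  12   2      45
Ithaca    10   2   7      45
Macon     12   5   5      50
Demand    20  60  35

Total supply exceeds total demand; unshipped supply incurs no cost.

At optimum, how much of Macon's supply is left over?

25

An optimal plan:
  Tempe->B1: 20 × £8 = £160
  Tempe->B3: 25 × £2 = £50
  Ithaca->B2: 45 × £2 = £90
  Macon->B2: 15 × £5 = £75
  Macon->B3: 10 × £5 = £50
Total cost = £425.
Macon ships 25 of its 50, leaving 25.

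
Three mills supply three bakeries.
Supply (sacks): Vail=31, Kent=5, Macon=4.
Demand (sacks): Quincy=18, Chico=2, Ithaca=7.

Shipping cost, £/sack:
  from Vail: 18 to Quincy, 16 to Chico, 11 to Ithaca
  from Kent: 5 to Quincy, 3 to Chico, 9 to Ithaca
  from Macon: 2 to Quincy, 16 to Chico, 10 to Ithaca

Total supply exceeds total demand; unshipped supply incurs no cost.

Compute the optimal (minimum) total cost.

304

One minimum-cost allocation:
  Vail–Quincy: 9 sacks
  Vail–Chico: 2 sacks
  Vail–Ithaca: 7 sacks
  Kent–Quincy: 5 sacks
  Macon–Quincy: 4 sacks
Total cost = £304.
(Supply check: Vail ships 18; Kent ships 5; Macon ships 4.)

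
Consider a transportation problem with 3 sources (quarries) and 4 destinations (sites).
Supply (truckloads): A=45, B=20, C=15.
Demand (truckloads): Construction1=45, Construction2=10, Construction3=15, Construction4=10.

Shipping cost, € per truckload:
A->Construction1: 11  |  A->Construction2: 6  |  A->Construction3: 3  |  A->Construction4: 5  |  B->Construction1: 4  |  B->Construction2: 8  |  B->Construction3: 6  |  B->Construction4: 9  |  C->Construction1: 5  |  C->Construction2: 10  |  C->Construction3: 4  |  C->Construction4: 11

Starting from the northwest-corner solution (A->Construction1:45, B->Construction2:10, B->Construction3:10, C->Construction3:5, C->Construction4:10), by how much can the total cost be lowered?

345

Current plan cost = 45·11 + 10·8 + 10·6 + 5·4 + 10·11 = €765.
Optimal plan:
  A->Construction1: 10 truckloads
  A->Construction2: 10 truckloads
  A->Construction3: 15 truckloads
  A->Construction4: 10 truckloads
  B->Construction1: 20 truckloads
  C->Construction1: 15 truckloads
Optimal cost = €420.
Saving = 765 − 420 = €345.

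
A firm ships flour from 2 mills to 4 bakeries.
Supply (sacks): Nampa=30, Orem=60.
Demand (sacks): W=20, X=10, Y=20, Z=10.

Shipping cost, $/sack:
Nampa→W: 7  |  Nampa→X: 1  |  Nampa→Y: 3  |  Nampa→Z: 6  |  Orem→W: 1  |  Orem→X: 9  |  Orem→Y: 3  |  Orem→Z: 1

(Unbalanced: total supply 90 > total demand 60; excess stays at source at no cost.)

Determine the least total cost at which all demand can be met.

One minimum-cost allocation:
  Nampa→X: 10 × $1 = $10
  Nampa→Y: 20 × $3 = $60
  Orem→W: 20 × $1 = $20
  Orem→Z: 10 × $1 = $10
Total = 10 + 60 + 20 + 10 = $100.

100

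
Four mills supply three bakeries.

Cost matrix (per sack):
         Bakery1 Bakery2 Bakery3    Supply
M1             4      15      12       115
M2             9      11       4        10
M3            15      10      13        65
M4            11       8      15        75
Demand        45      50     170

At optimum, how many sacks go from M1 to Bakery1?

45

Solving gives:
  M1–Bakery1: 45 sacks
  M1–Bakery3: 70 sacks
  M2–Bakery3: 10 sacks
  M3–Bakery3: 65 sacks
  M4–Bakery2: 50 sacks
  M4–Bakery3: 25 sacks
Total cost = 2680.
So M1→Bakery1 carries 45 sacks.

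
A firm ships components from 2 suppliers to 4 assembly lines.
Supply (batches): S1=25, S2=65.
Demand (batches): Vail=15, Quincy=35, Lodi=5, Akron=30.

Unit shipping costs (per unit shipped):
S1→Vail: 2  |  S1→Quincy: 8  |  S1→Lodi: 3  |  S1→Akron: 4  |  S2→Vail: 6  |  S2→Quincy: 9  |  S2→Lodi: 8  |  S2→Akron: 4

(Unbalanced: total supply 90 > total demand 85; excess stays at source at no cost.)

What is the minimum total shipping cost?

Optimal allocation:
  S1–Vail: 15 × 2 = 30
  S1–Quincy: 5 × 8 = 40
  S1–Lodi: 5 × 3 = 15
  S2–Quincy: 30 × 9 = 270
  S2–Akron: 30 × 4 = 120
Total = 30 + 40 + 15 + 270 + 120 = 475.

475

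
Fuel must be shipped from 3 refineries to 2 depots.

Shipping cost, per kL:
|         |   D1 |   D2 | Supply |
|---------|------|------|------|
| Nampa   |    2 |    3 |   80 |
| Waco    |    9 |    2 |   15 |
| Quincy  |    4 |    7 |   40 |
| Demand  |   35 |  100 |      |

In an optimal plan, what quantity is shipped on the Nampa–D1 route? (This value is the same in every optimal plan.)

Solving gives:
  Nampa->D2: 80 × 3 = 240
  Waco->D2: 15 × 2 = 30
  Quincy->D1: 35 × 4 = 140
  Quincy->D2: 5 × 7 = 35
Total cost = 445.
The route Nampa→D1 is not used.

0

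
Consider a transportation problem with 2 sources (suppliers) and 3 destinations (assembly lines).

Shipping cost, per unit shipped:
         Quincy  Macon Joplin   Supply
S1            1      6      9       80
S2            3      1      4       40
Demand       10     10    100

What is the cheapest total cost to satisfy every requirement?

770

An optimal shipping plan:
  S1–Quincy: 10 batches
  S1–Macon: 10 batches
  S1–Joplin: 60 batches
  S2–Joplin: 40 batches
Total cost = 770.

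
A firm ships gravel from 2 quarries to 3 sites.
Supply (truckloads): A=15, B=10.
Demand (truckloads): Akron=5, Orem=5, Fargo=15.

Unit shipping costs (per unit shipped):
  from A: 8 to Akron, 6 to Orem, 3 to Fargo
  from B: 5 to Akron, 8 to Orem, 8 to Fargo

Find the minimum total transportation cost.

110

An optimal shipping plan:
  A→Fargo: 15 truckloads
  B→Akron: 5 truckloads
  B→Orem: 5 truckloads
Total cost = 110.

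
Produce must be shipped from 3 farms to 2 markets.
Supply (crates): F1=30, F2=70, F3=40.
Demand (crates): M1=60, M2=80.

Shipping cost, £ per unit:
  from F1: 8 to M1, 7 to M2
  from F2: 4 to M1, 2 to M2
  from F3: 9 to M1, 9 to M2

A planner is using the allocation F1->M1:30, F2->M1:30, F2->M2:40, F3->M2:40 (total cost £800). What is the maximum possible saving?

Current plan cost = 30·8 + 30·4 + 40·2 + 40·9 = £800.
Optimal plan:
  F1->M1: 20 × £8 = £160
  F1->M2: 10 × £7 = £70
  F2->M2: 70 × £2 = £140
  F3->M1: 40 × £9 = £360
Optimal cost = £730.
Saving = 800 − 730 = £70.

70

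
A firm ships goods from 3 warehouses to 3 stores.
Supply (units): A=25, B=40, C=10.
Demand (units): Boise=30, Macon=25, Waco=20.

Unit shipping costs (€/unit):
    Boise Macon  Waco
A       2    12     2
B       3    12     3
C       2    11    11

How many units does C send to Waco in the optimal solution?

0

The minimum-cost plan:
  A to Boise: 5 × €2 = €10
  A to Waco: 20 × €2 = €40
  B to Boise: 25 × €3 = €75
  B to Macon: 15 × €12 = €180
  C to Macon: 10 × €11 = €110
Total cost = €415.
The route C→Waco is not used.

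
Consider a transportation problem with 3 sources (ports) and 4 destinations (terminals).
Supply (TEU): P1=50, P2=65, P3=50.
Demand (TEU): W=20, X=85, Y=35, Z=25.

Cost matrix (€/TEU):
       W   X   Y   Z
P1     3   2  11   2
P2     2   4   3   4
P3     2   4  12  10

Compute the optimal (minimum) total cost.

485

An optimal shipping plan:
  P1–X: 50 × €2 = €100
  P2–X: 5 × €4 = €20
  P2–Y: 35 × €3 = €105
  P2–Z: 25 × €4 = €100
  P3–W: 20 × €2 = €40
  P3–X: 30 × €4 = €120
Total = 100 + 20 + 105 + 100 + 40 + 120 = €485.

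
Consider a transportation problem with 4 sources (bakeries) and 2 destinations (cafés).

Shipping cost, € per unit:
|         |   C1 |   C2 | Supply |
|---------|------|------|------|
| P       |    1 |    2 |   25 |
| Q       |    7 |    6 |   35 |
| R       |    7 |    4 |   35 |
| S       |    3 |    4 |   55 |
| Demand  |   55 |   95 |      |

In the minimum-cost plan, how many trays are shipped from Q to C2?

35

Optimal shipments:
  P–C1: 25 × €1 = €25
  Q–C2: 35 × €6 = €210
  R–C2: 35 × €4 = €140
  S–C1: 30 × €3 = €90
  S–C2: 25 × €4 = €100
Total cost = €565.
So Q→C2 carries 35 trays.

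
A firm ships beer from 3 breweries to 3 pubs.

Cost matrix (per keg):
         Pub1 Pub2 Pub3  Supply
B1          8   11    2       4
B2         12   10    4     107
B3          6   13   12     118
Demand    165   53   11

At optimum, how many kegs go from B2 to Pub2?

53

The minimum-cost plan:
  B1 to Pub1: 4 × 8 = 32
  B2 to Pub1: 43 × 12 = 516
  B2 to Pub2: 53 × 10 = 530
  B2 to Pub3: 11 × 4 = 44
  B3 to Pub1: 118 × 6 = 708
Total cost = 1830.
So B2→Pub2 carries 53 kegs.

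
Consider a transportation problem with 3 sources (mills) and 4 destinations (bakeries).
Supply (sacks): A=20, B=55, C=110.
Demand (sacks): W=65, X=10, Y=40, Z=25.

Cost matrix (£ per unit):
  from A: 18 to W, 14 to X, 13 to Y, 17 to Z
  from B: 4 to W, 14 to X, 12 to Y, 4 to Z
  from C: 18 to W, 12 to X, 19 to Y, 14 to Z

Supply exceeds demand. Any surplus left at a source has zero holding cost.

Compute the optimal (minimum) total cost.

1510

An optimal shipping plan:
  A->Y: 20 × £13 = £260
  B->W: 55 × £4 = £220
  C->W: 10 × £18 = £180
  C->X: 10 × £12 = £120
  C->Y: 20 × £19 = £380
  C->Z: 25 × £14 = £350
Total = 260 + 220 + 180 + 120 + 380 + 350 = £1510.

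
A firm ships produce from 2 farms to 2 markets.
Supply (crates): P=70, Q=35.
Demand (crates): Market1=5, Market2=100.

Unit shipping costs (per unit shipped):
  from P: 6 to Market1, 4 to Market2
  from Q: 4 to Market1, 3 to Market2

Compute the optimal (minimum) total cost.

390

A cheapest plan:
  P→Market2: 70 crates
  Q→Market1: 5 crates
  Q→Market2: 30 crates
Total cost = 390.
(Supply check: P ships 70; Q ships 35.)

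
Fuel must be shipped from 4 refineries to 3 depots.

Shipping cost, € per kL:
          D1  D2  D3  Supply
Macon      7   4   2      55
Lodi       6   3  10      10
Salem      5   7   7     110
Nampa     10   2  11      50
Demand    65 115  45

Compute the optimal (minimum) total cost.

900

Optimal allocation:
  Macon→D2: 10 × €4 = €40
  Macon→D3: 45 × €2 = €90
  Lodi→D2: 10 × €3 = €30
  Salem→D1: 65 × €5 = €325
  Salem→D2: 45 × €7 = €315
  Nampa→D2: 50 × €2 = €100
Total = 40 + 90 + 30 + 325 + 315 + 100 = €900.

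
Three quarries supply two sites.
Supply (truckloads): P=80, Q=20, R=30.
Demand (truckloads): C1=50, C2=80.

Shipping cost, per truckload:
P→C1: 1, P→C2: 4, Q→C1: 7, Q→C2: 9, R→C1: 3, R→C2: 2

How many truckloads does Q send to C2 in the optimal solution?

20

Optimal shipments:
  P->C1: 50 × 1 = 50
  P->C2: 30 × 4 = 120
  Q->C2: 20 × 9 = 180
  R->C2: 30 × 2 = 60
Total cost = 410.
So Q→C2 carries 20 truckloads.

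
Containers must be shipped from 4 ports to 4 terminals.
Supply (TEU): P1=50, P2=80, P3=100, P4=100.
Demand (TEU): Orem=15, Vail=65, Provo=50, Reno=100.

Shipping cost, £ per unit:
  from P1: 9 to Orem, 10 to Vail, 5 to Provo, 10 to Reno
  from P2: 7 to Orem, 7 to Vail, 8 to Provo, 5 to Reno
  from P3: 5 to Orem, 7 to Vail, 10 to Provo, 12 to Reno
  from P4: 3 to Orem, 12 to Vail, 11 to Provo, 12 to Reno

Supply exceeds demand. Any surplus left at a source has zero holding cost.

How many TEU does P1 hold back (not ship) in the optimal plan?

An optimal plan:
  P1->Provo: 50 × £5 = £250
  P2->Reno: 80 × £5 = £400
  P3->Vail: 65 × £7 = £455
  P4->Orem: 15 × £3 = £45
  P4->Reno: 20 × £12 = £240
Total cost = £1390.
P1 ships 50 of its 50, leaving 0.

0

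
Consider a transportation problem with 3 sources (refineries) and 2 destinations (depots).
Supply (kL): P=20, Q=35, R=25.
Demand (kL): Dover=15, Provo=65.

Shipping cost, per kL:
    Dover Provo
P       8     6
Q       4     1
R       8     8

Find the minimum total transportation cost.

355

One minimum-cost allocation:
  P->Provo: 20 × 6 = 120
  Q->Provo: 35 × 1 = 35
  R->Dover: 15 × 8 = 120
  R->Provo: 10 × 8 = 80
Total = 120 + 35 + 120 + 80 = 355.
(Supply check: P ships 20; Q ships 35; R ships 25.)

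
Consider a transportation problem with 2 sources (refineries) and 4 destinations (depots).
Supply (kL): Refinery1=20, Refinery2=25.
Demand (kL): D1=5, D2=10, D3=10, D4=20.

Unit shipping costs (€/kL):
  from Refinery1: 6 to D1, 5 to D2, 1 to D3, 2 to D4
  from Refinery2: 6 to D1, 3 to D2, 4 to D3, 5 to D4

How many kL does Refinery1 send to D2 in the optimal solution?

The minimum-cost plan:
  Refinery1->D3: 10 × €1 = €10
  Refinery1->D4: 10 × €2 = €20
  Refinery2->D1: 5 × €6 = €30
  Refinery2->D2: 10 × €3 = €30
  Refinery2->D4: 10 × €5 = €50
Total cost = €140.
The route Refinery1→D2 is not used.

0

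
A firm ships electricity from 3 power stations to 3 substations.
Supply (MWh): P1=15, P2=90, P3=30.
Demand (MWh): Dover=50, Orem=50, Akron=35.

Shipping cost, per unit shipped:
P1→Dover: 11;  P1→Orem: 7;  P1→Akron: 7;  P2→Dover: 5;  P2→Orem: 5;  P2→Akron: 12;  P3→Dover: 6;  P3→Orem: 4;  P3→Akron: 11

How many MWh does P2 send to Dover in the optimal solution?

The minimum-cost plan:
  P1→Akron: 15 MWh
  P2→Dover: 50 MWh
  P2→Orem: 20 MWh
  P2→Akron: 20 MWh
  P3→Orem: 30 MWh
Total cost = 815.
So P2→Dover carries 50 MWh.

50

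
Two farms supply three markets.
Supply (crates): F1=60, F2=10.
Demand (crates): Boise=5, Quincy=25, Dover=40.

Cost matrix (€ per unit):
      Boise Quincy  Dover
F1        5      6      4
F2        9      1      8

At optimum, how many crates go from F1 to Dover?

40

Optimal shipments:
  F1→Boise: 5 × €5 = €25
  F1→Quincy: 15 × €6 = €90
  F1→Dover: 40 × €4 = €160
  F2→Quincy: 10 × €1 = €10
Total cost = €285.
So F1→Dover carries 40 crates.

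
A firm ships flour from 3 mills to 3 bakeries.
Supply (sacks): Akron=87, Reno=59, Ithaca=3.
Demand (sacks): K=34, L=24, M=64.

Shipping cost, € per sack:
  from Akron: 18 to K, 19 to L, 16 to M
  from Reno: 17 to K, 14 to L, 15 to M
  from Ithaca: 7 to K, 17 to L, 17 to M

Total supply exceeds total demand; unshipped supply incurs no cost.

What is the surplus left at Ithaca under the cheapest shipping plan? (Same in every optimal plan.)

0

Minimum-cost shipments:
  Akron to M: 60 × €16 = €960
  Reno to K: 31 × €17 = €527
  Reno to L: 24 × €14 = €336
  Reno to M: 4 × €15 = €60
  Ithaca to K: 3 × €7 = €21
Total cost = €1904.
Ithaca ships 3 of its 3, leaving 0.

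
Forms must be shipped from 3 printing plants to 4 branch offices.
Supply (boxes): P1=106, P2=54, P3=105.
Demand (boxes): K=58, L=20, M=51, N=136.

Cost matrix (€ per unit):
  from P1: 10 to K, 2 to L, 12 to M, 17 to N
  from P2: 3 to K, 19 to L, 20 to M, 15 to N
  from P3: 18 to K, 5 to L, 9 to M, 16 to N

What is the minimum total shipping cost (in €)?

2959

One minimum-cost allocation:
  P1 to K: 4 boxes
  P1 to L: 20 boxes
  P1 to N: 82 boxes
  P2 to K: 54 boxes
  P3 to M: 51 boxes
  P3 to N: 54 boxes
Total cost = €2959.
(Supply check: P1 ships 106; P2 ships 54; P3 ships 105.)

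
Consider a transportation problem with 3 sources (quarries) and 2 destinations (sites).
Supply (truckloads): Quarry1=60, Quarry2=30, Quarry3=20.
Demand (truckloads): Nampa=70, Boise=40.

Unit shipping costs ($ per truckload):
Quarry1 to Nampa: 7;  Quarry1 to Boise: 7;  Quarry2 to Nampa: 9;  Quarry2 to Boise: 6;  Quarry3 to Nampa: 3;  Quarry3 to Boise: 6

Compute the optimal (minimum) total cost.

660

Optimal allocation:
  Quarry1–Nampa: 50 × $7 = $350
  Quarry1–Boise: 10 × $7 = $70
  Quarry2–Boise: 30 × $6 = $180
  Quarry3–Nampa: 20 × $3 = $60
Total = 350 + 70 + 180 + 60 = $660.
(Supply check: Quarry1 ships 60; Quarry2 ships 30; Quarry3 ships 20.)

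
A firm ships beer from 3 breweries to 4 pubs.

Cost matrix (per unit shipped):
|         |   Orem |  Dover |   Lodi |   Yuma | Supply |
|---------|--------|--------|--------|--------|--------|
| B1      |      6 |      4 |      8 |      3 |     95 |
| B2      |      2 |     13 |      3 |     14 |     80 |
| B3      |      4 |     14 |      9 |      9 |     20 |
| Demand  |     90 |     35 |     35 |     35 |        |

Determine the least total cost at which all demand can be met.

670

A cheapest plan:
  B1–Orem: 25 × 6 = 150
  B1–Dover: 35 × 4 = 140
  B1–Yuma: 35 × 3 = 105
  B2–Orem: 45 × 2 = 90
  B2–Lodi: 35 × 3 = 105
  B3–Orem: 20 × 4 = 80
Total = 150 + 140 + 105 + 90 + 105 + 80 = 670.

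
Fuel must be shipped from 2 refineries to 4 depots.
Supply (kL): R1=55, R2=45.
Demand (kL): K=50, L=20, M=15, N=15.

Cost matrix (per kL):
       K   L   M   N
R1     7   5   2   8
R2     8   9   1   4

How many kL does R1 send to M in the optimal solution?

0

Optimal shipments:
  R1 to K: 35 × 7 = 245
  R1 to L: 20 × 5 = 100
  R2 to K: 15 × 8 = 120
  R2 to M: 15 × 1 = 15
  R2 to N: 15 × 4 = 60
Total cost = 540.
The route R1→M is not used.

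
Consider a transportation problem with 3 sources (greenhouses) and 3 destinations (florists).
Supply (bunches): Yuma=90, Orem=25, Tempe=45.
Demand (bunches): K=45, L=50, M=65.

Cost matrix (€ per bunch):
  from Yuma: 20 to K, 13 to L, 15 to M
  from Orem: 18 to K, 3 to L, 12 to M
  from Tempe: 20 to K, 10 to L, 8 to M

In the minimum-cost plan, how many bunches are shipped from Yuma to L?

Optimal shipments:
  Yuma→K: 45 × €20 = €900
  Yuma→L: 25 × €13 = €325
  Yuma→M: 20 × €15 = €300
  Orem→L: 25 × €3 = €75
  Tempe→M: 45 × €8 = €360
Total cost = €1960.
So Yuma→L carries 25 bunches.

25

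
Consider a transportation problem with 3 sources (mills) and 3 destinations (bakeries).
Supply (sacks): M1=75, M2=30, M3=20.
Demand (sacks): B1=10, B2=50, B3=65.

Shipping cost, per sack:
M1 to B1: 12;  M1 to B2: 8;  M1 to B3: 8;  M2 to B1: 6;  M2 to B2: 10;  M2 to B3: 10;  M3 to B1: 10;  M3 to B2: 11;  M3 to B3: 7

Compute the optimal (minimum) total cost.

1000

One minimum-cost allocation:
  M1–B2: 30 × 8 = 240
  M1–B3: 45 × 8 = 360
  M2–B1: 10 × 6 = 60
  M2–B2: 20 × 10 = 200
  M3–B3: 20 × 7 = 140
Total = 240 + 360 + 60 + 200 + 140 = 1000.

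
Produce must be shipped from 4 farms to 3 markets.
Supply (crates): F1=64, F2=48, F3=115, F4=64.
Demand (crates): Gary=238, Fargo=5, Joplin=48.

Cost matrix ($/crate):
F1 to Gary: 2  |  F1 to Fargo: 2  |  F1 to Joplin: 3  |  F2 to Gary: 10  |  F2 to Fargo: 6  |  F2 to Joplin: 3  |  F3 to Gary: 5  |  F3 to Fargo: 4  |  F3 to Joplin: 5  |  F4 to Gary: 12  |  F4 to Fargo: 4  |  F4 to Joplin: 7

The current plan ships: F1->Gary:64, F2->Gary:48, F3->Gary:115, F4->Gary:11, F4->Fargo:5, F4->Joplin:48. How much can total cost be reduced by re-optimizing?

Current plan cost = 64·2 + 48·10 + 115·5 + 11·12 + 5·4 + 48·7 = $1671.
Optimal plan:
  F1→Gary: 64 × $2 = $128
  F2→Joplin: 48 × $3 = $144
  F3→Gary: 115 × $5 = $575
  F4→Gary: 59 × $12 = $708
  F4→Fargo: 5 × $4 = $20
Optimal cost = $1575.
Saving = 1671 − 1575 = $96.

96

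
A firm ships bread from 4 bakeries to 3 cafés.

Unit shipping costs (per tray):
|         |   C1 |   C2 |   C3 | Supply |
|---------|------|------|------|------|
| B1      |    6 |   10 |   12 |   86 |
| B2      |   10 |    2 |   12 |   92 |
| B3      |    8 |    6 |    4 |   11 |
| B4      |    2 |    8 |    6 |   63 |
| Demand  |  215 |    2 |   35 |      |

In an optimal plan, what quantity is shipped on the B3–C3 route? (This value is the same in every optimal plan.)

The minimum-cost plan:
  B1 to C1: 86 × 6 = 516
  B2 to C1: 66 × 10 = 660
  B2 to C2: 2 × 2 = 4
  B2 to C3: 24 × 12 = 288
  B3 to C3: 11 × 4 = 44
  B4 to C1: 63 × 2 = 126
Total cost = 1638.
So B3→C3 carries 11 trays.

11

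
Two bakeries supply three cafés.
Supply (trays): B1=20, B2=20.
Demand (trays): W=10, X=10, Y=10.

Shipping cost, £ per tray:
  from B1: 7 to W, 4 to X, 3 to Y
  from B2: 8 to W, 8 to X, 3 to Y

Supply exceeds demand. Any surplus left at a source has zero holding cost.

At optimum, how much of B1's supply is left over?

An optimal plan:
  B1–W: 10 trays
  B1–X: 10 trays
  B2–Y: 10 trays
Total cost = £140.
B1 ships 20 of its 20, leaving 0.

0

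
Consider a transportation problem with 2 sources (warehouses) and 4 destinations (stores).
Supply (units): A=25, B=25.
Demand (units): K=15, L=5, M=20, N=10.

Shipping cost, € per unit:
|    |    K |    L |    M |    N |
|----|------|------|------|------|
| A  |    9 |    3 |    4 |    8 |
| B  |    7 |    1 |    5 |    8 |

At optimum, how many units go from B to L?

Optimal shipments:
  A->M: 20 × €4 = €80
  A->N: 5 × €8 = €40
  B->K: 15 × €7 = €105
  B->L: 5 × €1 = €5
  B->N: 5 × €8 = €40
Total cost = €270.
So B→L carries 5 units.

5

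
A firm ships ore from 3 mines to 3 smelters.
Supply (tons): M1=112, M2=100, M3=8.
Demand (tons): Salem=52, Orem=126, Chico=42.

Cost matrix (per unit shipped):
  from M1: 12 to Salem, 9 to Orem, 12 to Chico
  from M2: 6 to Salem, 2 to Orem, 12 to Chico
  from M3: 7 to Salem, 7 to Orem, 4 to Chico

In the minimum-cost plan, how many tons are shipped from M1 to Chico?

34

The minimum-cost plan:
  M1 to Salem: 52 × 12 = 624
  M1 to Orem: 26 × 9 = 234
  M1 to Chico: 34 × 12 = 408
  M2 to Orem: 100 × 2 = 200
  M3 to Chico: 8 × 4 = 32
Total cost = 1498.
So M1→Chico carries 34 tons.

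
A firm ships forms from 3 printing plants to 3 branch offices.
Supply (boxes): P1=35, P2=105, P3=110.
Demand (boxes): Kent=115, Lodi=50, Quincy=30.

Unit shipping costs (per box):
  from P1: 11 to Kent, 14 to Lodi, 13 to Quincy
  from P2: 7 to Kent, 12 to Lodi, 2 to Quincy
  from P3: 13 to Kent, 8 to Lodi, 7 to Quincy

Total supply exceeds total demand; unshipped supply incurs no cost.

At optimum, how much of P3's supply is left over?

An optimal plan:
  P1–Kent: 35 × 11 = 385
  P2–Kent: 80 × 7 = 560
  P2–Quincy: 25 × 2 = 50
  P3–Lodi: 50 × 8 = 400
  P3–Quincy: 5 × 7 = 35
Total cost = 1430.
P3 ships 55 of its 110, leaving 55.

55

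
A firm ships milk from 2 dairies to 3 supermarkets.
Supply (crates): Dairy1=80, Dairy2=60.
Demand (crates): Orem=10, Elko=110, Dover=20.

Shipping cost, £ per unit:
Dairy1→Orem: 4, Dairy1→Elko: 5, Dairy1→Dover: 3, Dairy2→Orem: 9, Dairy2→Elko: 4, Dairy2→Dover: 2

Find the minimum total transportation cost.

590

An optimal shipping plan:
  Dairy1–Orem: 10 crates
  Dairy1–Elko: 50 crates
  Dairy1–Dover: 20 crates
  Dairy2–Elko: 60 crates
Total cost = £590.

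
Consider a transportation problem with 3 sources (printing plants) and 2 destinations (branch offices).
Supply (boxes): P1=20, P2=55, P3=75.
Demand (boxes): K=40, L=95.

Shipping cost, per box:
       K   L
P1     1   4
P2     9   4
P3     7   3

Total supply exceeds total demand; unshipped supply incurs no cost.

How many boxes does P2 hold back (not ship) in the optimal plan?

An optimal plan:
  P1 to K: 20 boxes
  P2 to L: 40 boxes
  P3 to K: 20 boxes
  P3 to L: 55 boxes
Total cost = 485.
P2 ships 40 of its 55, leaving 15.

15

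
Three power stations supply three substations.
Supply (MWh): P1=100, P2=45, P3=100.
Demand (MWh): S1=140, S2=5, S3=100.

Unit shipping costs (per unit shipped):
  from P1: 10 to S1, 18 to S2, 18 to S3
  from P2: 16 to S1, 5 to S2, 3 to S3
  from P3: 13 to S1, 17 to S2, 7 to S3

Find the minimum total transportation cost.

2085

An optimal shipping plan:
  P1–S1: 100 MWh
  P2–S2: 5 MWh
  P2–S3: 40 MWh
  P3–S1: 40 MWh
  P3–S3: 60 MWh
Total cost = 2085.
(Supply check: P1 ships 100; P2 ships 45; P3 ships 100.)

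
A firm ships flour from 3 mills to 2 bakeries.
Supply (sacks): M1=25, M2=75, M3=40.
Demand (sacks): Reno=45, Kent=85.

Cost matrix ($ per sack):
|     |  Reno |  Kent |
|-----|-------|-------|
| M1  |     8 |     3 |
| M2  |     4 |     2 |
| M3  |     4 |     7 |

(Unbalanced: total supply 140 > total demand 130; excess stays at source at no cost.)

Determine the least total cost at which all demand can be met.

One minimum-cost allocation:
  M1->Kent: 15 sacks
  M2->Reno: 5 sacks
  M2->Kent: 70 sacks
  M3->Reno: 40 sacks
Total cost = $365.

365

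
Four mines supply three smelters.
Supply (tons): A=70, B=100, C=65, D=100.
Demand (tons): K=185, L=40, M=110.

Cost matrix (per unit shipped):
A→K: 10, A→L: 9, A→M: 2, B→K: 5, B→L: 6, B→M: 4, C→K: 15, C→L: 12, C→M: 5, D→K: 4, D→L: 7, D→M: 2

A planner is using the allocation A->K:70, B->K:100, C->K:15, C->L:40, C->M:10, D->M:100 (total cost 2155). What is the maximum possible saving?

Current plan cost = 70·10 + 100·5 + 15·15 + 40·12 + 10·5 + 100·2 = 2155.
Optimal plan:
  A->L: 25 × 9 = 225
  A->M: 45 × 2 = 90
  B->K: 85 × 5 = 425
  B->L: 15 × 6 = 90
  C->M: 65 × 5 = 325
  D->K: 100 × 4 = 400
Optimal cost = 1555.
Saving = 2155 − 1555 = 600.

600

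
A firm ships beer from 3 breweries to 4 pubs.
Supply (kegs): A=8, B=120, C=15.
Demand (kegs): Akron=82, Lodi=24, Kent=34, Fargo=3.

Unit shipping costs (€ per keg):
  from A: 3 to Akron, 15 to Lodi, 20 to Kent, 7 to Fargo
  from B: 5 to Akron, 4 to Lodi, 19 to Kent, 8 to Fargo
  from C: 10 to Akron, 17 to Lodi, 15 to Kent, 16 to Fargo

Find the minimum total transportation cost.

One minimum-cost allocation:
  A to Akron: 8 × €3 = €24
  B to Akron: 74 × €5 = €370
  B to Lodi: 24 × €4 = €96
  B to Kent: 19 × €19 = €361
  B to Fargo: 3 × €8 = €24
  C to Kent: 15 × €15 = €225
Total = 24 + 370 + 96 + 361 + 24 + 225 = €1100.
(Supply check: A ships 8; B ships 120; C ships 15.)

1100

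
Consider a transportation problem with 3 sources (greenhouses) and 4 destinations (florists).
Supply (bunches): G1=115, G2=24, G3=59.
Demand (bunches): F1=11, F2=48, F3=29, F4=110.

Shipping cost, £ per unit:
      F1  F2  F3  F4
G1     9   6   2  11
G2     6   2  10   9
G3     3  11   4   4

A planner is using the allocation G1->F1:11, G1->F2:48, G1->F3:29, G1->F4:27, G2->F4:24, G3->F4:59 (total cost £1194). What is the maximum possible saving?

48

Current plan cost = 11·9 + 48·6 + 29·2 + 27·11 + 24·9 + 59·4 = £1194.
Optimal plan:
  G1 to F1: 11 × £9 = £99
  G1 to F2: 24 × £6 = £144
  G1 to F3: 29 × £2 = £58
  G1 to F4: 51 × £11 = £561
  G2 to F2: 24 × £2 = £48
  G3 to F4: 59 × £4 = £236
Optimal cost = £1146.
Saving = 1194 − 1146 = £48.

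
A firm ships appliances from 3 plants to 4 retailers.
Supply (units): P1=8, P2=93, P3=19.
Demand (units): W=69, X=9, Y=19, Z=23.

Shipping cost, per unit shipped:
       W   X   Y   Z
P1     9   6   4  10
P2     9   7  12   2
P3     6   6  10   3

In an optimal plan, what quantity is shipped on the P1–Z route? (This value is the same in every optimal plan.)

The minimum-cost plan:
  P1 to Y: 8 units
  P2 to W: 50 units
  P2 to X: 9 units
  P2 to Y: 11 units
  P2 to Z: 23 units
  P3 to W: 19 units
Total cost = 837.
The route P1→Z is not used.

0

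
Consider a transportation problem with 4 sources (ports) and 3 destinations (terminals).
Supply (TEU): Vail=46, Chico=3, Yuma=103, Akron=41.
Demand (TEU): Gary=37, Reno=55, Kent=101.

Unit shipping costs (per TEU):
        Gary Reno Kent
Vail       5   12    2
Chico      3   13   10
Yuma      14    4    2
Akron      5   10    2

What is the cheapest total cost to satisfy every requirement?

601

One minimum-cost allocation:
  Vail->Kent: 46 TEU
  Chico->Gary: 3 TEU
  Yuma->Reno: 55 TEU
  Yuma->Kent: 48 TEU
  Akron->Gary: 34 TEU
  Akron->Kent: 7 TEU
Total cost = 601.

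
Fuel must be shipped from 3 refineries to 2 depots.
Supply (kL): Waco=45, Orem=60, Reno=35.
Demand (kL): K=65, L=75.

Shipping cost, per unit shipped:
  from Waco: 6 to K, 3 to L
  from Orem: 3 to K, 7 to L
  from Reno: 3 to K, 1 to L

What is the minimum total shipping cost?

360

An optimal shipping plan:
  Waco–L: 45 × 3 = 135
  Orem–K: 60 × 3 = 180
  Reno–K: 5 × 3 = 15
  Reno–L: 30 × 1 = 30
Total = 135 + 180 + 15 + 30 = 360.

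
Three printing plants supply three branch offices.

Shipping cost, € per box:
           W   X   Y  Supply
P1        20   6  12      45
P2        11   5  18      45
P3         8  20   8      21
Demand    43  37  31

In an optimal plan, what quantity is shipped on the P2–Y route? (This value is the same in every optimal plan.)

The minimum-cost plan:
  P1 to X: 14 × €6 = €84
  P1 to Y: 31 × €12 = €372
  P2 to W: 22 × €11 = €242
  P2 to X: 23 × €5 = €115
  P3 to W: 21 × €8 = €168
Total cost = €981.
The route P2→Y is not used.

0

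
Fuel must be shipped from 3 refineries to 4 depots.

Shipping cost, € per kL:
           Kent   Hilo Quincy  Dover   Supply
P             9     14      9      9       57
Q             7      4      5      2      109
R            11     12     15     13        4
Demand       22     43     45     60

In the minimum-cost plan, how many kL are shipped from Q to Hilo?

The minimum-cost plan:
  P to Kent: 18 × €9 = €162
  P to Quincy: 39 × €9 = €351
  Q to Hilo: 43 × €4 = €172
  Q to Quincy: 6 × €5 = €30
  Q to Dover: 60 × €2 = €120
  R to Kent: 4 × €11 = €44
Total cost = €879.
So Q→Hilo carries 43 kL.

43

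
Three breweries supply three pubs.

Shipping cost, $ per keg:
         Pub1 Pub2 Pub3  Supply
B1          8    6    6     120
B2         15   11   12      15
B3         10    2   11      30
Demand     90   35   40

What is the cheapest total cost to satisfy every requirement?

An optimal shipping plan:
  B1→Pub1: 90 × $8 = $720
  B1→Pub3: 30 × $6 = $180
  B2→Pub2: 5 × $11 = $55
  B2→Pub3: 10 × $12 = $120
  B3→Pub2: 30 × $2 = $60
Total = 720 + 180 + 55 + 120 + 60 = $1135.

1135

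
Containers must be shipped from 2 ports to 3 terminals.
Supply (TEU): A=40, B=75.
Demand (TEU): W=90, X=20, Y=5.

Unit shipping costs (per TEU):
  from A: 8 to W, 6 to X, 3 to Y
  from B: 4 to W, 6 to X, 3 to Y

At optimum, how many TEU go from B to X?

0

Optimal shipments:
  A->W: 15 × 8 = 120
  A->X: 20 × 6 = 120
  A->Y: 5 × 3 = 15
  B->W: 75 × 4 = 300
Total cost = 555.
The route B→X is not used.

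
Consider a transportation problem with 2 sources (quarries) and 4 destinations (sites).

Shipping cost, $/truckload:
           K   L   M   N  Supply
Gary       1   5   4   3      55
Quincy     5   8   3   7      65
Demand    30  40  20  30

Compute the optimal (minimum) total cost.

One minimum-cost allocation:
  Gary->K: 30 × $1 = $30
  Gary->N: 25 × $3 = $75
  Quincy->L: 40 × $8 = $320
  Quincy->M: 20 × $3 = $60
  Quincy->N: 5 × $7 = $35
Total = 30 + 75 + 320 + 60 + 35 = $520.
(Supply check: Gary ships 55; Quincy ships 65.)

520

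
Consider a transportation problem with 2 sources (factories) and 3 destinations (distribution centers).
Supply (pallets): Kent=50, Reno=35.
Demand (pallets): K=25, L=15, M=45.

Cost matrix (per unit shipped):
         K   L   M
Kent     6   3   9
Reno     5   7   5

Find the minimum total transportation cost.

One minimum-cost allocation:
  Kent to K: 25 × 6 = 150
  Kent to L: 15 × 3 = 45
  Kent to M: 10 × 9 = 90
  Reno to M: 35 × 5 = 175
Total = 150 + 45 + 90 + 175 = 460.

460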